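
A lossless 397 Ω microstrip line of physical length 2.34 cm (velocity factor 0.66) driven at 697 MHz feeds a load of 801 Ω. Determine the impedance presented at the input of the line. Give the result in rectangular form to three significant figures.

λ = v/f = 0.66·c / 697 MHz = 0.284 m
βl = 2π·l/λ = 2π × 0.0824 = 29.7°
tan(βl) = tan(29.7°) = 0.569
Z_in = Z_0·(Z_L + jZ_0·tanβl)/(Z_0 + jZ_L·tanβl)
     = 397·(801 + j226)/(397 + j456)

Z_in ≈ 457 − j299 Ω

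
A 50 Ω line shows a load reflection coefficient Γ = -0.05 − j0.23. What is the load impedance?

Z_L = Z_0·(1 + Γ)/(1 − Γ) = 50·(0.95 − j0.23)/(1.05 + j0.23)

Z_L ≈ 40.9 − j19.9 Ω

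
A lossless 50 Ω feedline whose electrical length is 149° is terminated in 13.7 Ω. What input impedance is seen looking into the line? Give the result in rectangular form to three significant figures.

Z_in ≈ 18.2 − j27.1 Ω

tan(βl) = tan(149°) = -0.601
Z_in = Z_0·(Z_L + jZ_0·tanβl)/(Z_0 + jZ_L·tanβl)
     = 50·(13.7 − j30)/(50 − j8.23)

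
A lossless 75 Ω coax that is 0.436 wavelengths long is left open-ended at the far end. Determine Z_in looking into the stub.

Z_in ≈ +j176 Ω

βl = 2π × 0.436 = 157°
tan(βl) = -0.425
For an open-ended stub, Z_in = −jZ_0·cot(βl) = −jZ_0/tan(βl)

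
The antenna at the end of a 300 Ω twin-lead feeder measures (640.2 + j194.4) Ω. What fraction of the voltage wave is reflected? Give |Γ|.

Γ = (Z_L − Z_0)/(Z_L + Z_0) = (340.2 + j194.4)/(940.2 + j194.4)
|Γ| = 392/960

|Γ| ≈ 0.408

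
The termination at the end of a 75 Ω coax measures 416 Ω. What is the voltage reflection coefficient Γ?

Γ = 0.695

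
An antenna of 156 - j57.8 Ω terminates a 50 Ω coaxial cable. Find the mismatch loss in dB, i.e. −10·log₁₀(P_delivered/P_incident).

mismatch loss ≈ 1.66 dB

Γ = (106 − j57.8)/(206 − j57.8), |Γ| = 0.564
|Γ|² = 0.318, so P_del/P_inc = 1 − |Γ|² = 0.682
ML = −10·log₁₀(1 − |Γ|²)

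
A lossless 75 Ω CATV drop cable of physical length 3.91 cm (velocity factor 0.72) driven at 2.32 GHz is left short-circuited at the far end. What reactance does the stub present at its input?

λ = v/f = 0.72·c / 2.32 GHz = 0.0931 m
βl = 2π·l/λ = 2π × 0.42 = 151°
tan(βl) = -0.55
For a short-circuited stub, Z_in = jZ_0·tan(βl)

X_in ≈ -41.3 Ω (capacitive)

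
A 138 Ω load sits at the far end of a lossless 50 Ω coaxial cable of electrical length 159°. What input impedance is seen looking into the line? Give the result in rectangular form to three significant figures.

Z_in ≈ 74.6 + j59.8 Ω

tan(βl) = tan(159°) = -0.384
Z_in = Z_0·(Z_L + jZ_0·tanβl)/(Z_0 + jZ_L·tanβl)
     = 50·(138 − j19.2)/(50 − j53)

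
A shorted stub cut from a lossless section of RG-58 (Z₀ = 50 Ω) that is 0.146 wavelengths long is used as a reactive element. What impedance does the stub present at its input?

βl = 2π × 0.146 = 52.6°
tan(βl) = 1.31
For a shorted stub, Z_in = jZ_0·tan(βl)

Z_in ≈ +j65.3 Ω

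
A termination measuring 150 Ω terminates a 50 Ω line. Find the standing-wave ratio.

VSWR ≈ 3

Γ = (150 − 50)/(150 + 50) = 0.5
VSWR = (1 + 0.5)/(1 − 0.5)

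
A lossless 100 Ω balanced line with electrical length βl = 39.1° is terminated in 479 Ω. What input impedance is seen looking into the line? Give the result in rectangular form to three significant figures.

tan(βl) = tan(39.1°) = 0.813
Z_in = Z_0·(Z_L + jZ_0·tanβl)/(Z_0 + jZ_L·tanβl)
     = 100·(479 + j81.3)/(100 + j389)

Z_in ≈ 49.2 − j110 Ω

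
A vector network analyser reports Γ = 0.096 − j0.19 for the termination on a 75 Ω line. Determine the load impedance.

Z_L ≈ 83.9 − j33.4 Ω

Z_L = Z_0·(1 + Γ)/(1 − Γ) = 75·(1.1 − j0.19)/(0.904 + j0.19)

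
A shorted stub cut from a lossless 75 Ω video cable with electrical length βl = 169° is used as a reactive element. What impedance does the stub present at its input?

Z_in ≈ −j14.6 Ω

tan(βl) = -0.194
For a shorted stub, Z_in = jZ_0·tan(βl)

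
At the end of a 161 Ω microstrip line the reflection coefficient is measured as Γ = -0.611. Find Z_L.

Z_L = Z_0·(1 + Γ)/(1 − Γ) = 161·(0.389)/(1.61)

Z_L ≈ 38.9 Ω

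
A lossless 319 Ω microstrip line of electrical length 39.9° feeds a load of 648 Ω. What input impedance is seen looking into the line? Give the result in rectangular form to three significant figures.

tan(βl) = tan(39.9°) = 0.836
Z_in = Z_0·(Z_L + jZ_0·tanβl)/(Z_0 + jZ_L·tanβl)
     = 319·(648 + j267)/(319 + j542)

Z_in ≈ 283 − j215 Ω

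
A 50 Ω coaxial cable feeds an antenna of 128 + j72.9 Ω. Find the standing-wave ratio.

VSWR ≈ 3.49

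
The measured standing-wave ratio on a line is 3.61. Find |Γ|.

|Γ| = (S − 1)/(S + 1) = (3.61 − 1)/(3.61 + 1) = 2.61/4.61

|Γ| ≈ 0.566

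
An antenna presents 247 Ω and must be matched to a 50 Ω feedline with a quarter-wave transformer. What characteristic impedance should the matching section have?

Z_qwt ≈ 111 Ω

Z_qwt = √(Z_0·R_L) = √(50 × 247) = √12350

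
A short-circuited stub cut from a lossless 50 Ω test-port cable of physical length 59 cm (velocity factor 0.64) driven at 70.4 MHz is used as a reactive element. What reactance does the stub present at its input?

X_in ≈ 233 Ω (inductive)

λ = v/f = 0.64·c / 70.4 MHz = 2.73 m
βl = 2π·l/λ = 2π × 0.216 = 77.9°
tan(βl) = 4.66
For a short-circuited stub, Z_in = jZ_0·tan(βl)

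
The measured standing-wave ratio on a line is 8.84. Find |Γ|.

|Γ| ≈ 0.797

|Γ| = (S − 1)/(S + 1) = (8.84 − 1)/(8.84 + 1) = 7.84/9.84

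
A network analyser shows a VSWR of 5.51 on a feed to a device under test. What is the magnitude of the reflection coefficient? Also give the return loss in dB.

|Γ| ≈ 0.693; return loss ≈ 3.19 dB

|Γ| = (S − 1)/(S + 1) = (5.51 − 1)/(5.51 + 1) = 4.51/6.51
RL = −20·log₁₀|Γ| = −20·log₁₀(0.693)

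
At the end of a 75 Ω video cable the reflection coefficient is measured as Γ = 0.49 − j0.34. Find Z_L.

Z_L ≈ 129 − j136 Ω

Z_L = Z_0·(1 + Γ)/(1 − Γ) = 75·(1.49 − j0.34)/(0.51 + j0.34)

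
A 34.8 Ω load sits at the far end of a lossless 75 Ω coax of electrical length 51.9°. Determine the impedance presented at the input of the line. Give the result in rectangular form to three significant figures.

Z_in ≈ 67.7 + j55.6 Ω

tan(βl) = tan(51.9°) = 1.28
Z_in = Z_0·(Z_L + jZ_0·tanβl)/(Z_0 + jZ_L·tanβl)
     = 75·(34.8 + j95.7)/(75 + j44.4)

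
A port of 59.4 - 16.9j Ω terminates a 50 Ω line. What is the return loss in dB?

RL ≈ 15.2 dB

Γ = (9.4 − j16.9)/(109.4 − j16.9), |Γ| = 0.175
RL = −20·log₁₀|Γ| = −20·log₁₀(0.175)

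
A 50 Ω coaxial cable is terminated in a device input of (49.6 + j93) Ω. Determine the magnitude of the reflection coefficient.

Γ = (Z_L − Z_0)/(Z_L + Z_0) = (-0.4 + j93)/(99.6 + j93)
|Γ| = 93/136

|Γ| ≈ 0.682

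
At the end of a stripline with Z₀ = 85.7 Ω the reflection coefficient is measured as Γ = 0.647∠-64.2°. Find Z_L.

Z_L ≈ 58.2 − j117 Ω

Z_L = Z_0·(1 + Γ)/(1 − Γ) = 85.7·(1.28 − j0.583)/(0.718 + j0.583)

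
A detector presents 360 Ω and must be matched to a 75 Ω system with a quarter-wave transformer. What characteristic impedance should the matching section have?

Z_qwt = √(Z_0·R_L) = √(75 × 360) = √27000

Z_qwt ≈ 164 Ω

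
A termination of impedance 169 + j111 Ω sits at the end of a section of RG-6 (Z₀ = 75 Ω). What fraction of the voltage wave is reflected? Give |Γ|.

|Γ| ≈ 0.543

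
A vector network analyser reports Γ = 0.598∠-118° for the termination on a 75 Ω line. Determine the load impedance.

Z_L = Z_0·(1 + Γ)/(1 − Γ) = 75·(0.719 − j0.528)/(1.28 + j0.528)

Z_L ≈ 25.1 − j41.3 Ω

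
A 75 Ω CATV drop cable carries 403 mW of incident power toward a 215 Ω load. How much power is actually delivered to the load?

P_delivered ≈ 309 mW

Γ = (215 − 75)/(215 + 75) = 0.483
|Γ|² = 0.233
P_refl = |Γ|²·P_inc = 93.9 mW, P_del = (1 − |Γ|²)·P_inc = 309 mW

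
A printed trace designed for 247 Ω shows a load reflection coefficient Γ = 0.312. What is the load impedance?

Z_L ≈ 471 Ω

Z_L = Z_0·(1 + Γ)/(1 − Γ) = 247·(1.31)/(0.688)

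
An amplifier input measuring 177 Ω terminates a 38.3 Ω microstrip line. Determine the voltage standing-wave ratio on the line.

VSWR ≈ 4.62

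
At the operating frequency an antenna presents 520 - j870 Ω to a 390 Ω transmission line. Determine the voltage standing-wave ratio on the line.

Γ = (Z_L − Z_0)/(Z_L + Z_0) = (130 − j870)/(910 − j870)
|Γ| = 880/1260 = 0.699
VSWR = (1 + |Γ|)/(1 − |Γ|) = 1.7/0.301

VSWR ≈ 5.64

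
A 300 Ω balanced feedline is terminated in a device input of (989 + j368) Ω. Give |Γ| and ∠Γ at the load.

Γ ≈ 0.583 ∠ 12.2°

Γ = (Z_L − Z_0)/(Z_L + Z_0) = (689 + j368)/(1289 + j368)
|Γ| = 781/1340 = 0.583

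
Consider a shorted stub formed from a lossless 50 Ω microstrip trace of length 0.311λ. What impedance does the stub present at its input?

βl = 2π × 0.311 = 112°
tan(βl) = -2.48
For a shorted stub, Z_in = jZ_0·tan(βl)

Z_in ≈ −j124 Ω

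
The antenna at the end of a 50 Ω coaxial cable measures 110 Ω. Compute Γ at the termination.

Γ = 0.375

Γ = (Z_L − Z_0)/(Z_L + Z_0) = (110 − 50)/(110 + 50) = 60/160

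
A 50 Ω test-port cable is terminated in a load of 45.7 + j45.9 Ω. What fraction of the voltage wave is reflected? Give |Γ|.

Γ = (Z_L − Z_0)/(Z_L + Z_0) = (-4.3 + j45.9)/(95.7 + j45.9)
|Γ| = 46.1/106

|Γ| ≈ 0.434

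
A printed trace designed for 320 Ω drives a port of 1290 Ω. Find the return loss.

Γ = (1290 − 320)/(1290 + 320) = 0.602
RL = −20·log₁₀|Γ| = −20·log₁₀(0.602)

RL ≈ 4.4 dB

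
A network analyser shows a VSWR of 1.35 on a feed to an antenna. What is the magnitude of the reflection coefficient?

|Γ| = (S − 1)/(S + 1) = (1.35 − 1)/(1.35 + 1) = 0.35/2.35

|Γ| ≈ 0.149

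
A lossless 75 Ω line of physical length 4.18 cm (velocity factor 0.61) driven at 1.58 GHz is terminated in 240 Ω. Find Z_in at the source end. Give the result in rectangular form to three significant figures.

λ = v/f = 0.61·c / 1.58 GHz = 0.116 m
βl = 2π·l/λ = 2π × 0.361 = 130°
tan(βl) = tan(130°) = -1.2
Z_in = Z_0·(Z_L + jZ_0·tanβl)/(Z_0 + jZ_L·tanβl)
     = 75·(240 − j89.6)/(75 − j287)

Z_in ≈ 37.3 + j53 Ω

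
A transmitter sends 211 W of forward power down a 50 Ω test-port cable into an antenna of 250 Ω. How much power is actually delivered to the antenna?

P_delivered ≈ 117 W

Γ = (250 − 50)/(250 + 50) = 0.667
|Γ|² = 0.444
P_refl = |Γ|²·P_inc = 93.8 W, P_del = (1 − |Γ|²)·P_inc = 117 W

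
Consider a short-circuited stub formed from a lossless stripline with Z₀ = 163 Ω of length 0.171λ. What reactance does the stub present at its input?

X_in ≈ 301 Ω (inductive)

βl = 2π × 0.171 = 61.6°
tan(βl) = 1.85
For a short-circuited stub, Z_in = jZ_0·tan(βl)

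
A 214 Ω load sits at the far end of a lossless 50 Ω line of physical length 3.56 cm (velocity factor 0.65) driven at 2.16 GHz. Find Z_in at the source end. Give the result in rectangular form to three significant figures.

Z_in ≈ 28.2 + j55.5 Ω

λ = v/f = 0.65·c / 2.16 GHz = 0.0903 m
βl = 2π·l/λ = 2π × 0.394 = 142°
tan(βl) = tan(142°) = -0.782
Z_in = Z_0·(Z_L + jZ_0·tanβl)/(Z_0 + jZ_L·tanβl)
     = 50·(214 − j39.1)/(50 − j167)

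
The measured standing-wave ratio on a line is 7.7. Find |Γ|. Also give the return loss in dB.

|Γ| ≈ 0.77; return loss ≈ 2.27 dB

|Γ| = (S − 1)/(S + 1) = (7.7 − 1)/(7.7 + 1) = 6.7/8.7
RL = −20·log₁₀|Γ| = −20·log₁₀(0.77)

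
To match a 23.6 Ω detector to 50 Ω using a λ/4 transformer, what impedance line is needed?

Z_qwt ≈ 34.4 Ω

Z_qwt = √(Z_0·R_L) = √(50 × 23.6) = √1180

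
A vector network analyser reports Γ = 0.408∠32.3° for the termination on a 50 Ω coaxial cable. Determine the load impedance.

Z_L = Z_0·(1 + Γ)/(1 − Γ) = 50·(1.34 + j0.218)/(0.655 − j0.218)

Z_L ≈ 87.4 + j45.7 Ω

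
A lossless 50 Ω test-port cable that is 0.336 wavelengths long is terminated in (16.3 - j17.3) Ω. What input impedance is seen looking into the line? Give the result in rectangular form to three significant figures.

Z_in ≈ 130 − j71.1 Ω

βl = 2π × 0.336 = 121°
tan(βl) = tan(121°) = -1.67
Z_in = Z_0·(Z_L + jZ_0·tanβl)/(Z_0 + jZ_L·tanβl)
     = 50·(16.3 − j101)/(21.2 − j27.2)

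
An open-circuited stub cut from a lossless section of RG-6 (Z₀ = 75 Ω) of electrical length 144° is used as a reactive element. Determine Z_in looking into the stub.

Z_in ≈ +j103 Ω

tan(βl) = -0.727
For an open-circuited stub, Z_in = −jZ_0·cot(βl) = −jZ_0/tan(βl)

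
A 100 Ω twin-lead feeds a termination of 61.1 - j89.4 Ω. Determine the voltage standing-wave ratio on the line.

VSWR ≈ 3.25

Γ = (Z_L − Z_0)/(Z_L + Z_0) = (-38.9 − j89.4)/(161.1 − j89.4)
|Γ| = 97.5/184 = 0.529
VSWR = (1 + |Γ|)/(1 − |Γ|) = 1.53/0.471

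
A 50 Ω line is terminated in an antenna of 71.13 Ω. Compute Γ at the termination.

Γ = 0.174

Γ = (Z_L − Z_0)/(Z_L + Z_0) = (71.13 − 50)/(71.13 + 50) = 21.13/121.1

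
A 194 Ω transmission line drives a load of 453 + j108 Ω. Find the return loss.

Γ = (259 + j108)/(647 + j108), |Γ| = 0.428
RL = −20·log₁₀|Γ| = −20·log₁₀(0.428)

RL ≈ 7.38 dB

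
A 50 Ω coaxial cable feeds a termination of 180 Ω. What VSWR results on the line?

VSWR ≈ 3.6

Γ = (180 − 50)/(180 + 50) = 0.565
VSWR = (1 + 0.565)/(1 − 0.565)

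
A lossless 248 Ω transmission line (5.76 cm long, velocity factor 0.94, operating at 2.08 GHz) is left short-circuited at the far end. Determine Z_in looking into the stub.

Z_in ≈ −j127 Ω

λ = v/f = 0.94·c / 2.08 GHz = 0.136 m
βl = 2π·l/λ = 2π × 0.425 = 153°
tan(βl) = -0.511
For a short-circuited stub, Z_in = jZ_0·tan(βl)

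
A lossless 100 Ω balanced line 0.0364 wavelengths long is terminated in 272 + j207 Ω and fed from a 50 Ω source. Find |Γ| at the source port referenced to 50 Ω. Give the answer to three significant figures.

|Γ| ≈ 0.797

βl = 2π × 0.0364 = 13.1°
tan(βl) = 0.233
Z_in = Z_0·(Z_L + jZ_0·tanβl)/(Z_0 + jZ_L·tanβl) = 428 − j79 Ω
Γ_s = (Z_in − Z_s)/(Z_in + Z_s) = (378 − j79)/(478 − j79), |Γ_s| = 0.797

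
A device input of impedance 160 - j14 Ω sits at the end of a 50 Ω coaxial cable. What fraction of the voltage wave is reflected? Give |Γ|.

Γ = (Z_L − Z_0)/(Z_L + Z_0) = (110 − j14)/(210 − j14)
|Γ| = 111/210

|Γ| ≈ 0.527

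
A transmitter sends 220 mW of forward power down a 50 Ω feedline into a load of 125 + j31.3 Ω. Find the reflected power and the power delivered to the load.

P_reflected ≈ 46 mW; P_delivered ≈ 174 mW

|Γ| = |(75 + j31.3)/(175 + j31.3)| = 0.457
|Γ|² = 0.209
P_refl = |Γ|²·P_inc = 46 mW, P_del = (1 − |Γ|²)·P_inc = 174 mW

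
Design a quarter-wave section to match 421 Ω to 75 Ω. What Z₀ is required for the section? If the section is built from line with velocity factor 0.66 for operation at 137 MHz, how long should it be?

Z_qwt = √(Z_0·R_L) = √(75 × 421) = √31580
λ = 0.66·c/f = 1.45 m, so l = λ/4 = 0.361 m

Z_qwt ≈ 178 Ω; length ≈ 36.1 cm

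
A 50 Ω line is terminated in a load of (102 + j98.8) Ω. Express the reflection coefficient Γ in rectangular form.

Γ = (Z_L − Z_0)/(Z_L + Z_0) = (52 + j98.8)/(152 + j98.8)

Γ ≈ 0.538 + j0.301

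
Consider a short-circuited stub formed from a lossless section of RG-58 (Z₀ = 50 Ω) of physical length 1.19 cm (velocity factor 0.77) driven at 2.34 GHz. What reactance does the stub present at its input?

λ = v/f = 0.77·c / 2.34 GHz = 0.0987 m
βl = 2π·l/λ = 2π × 0.121 = 43.4°
tan(βl) = 0.946
For a short-circuited stub, Z_in = jZ_0·tan(βl)

X_in ≈ 47.3 Ω (inductive)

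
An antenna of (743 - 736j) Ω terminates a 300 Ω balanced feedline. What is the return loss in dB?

Γ = (443 − j736)/(1043 − j736), |Γ| = 0.673
RL = −20·log₁₀|Γ| = −20·log₁₀(0.673)

RL ≈ 3.44 dB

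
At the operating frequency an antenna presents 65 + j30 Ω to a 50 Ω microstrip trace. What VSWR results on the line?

VSWR ≈ 1.79

Γ = (Z_L − Z_0)/(Z_L + Z_0) = (15 + j30)/(115 + j30)
|Γ| = 33.5/119 = 0.282
VSWR = (1 + |Γ|)/(1 − |Γ|) = 1.28/0.718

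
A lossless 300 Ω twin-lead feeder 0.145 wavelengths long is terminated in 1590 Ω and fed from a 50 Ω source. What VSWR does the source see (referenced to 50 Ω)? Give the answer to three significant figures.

VSWR ≈ 13.1

βl = 2π × 0.145 = 52.2°
tan(βl) = 1.29
Z_in = Z_0·(Z_L + jZ_0·tanβl)/(Z_0 + jZ_L·tanβl) = 88.8 − j220 Ω
Γ_s = (Z_in − Z_s)/(Z_in + Z_s) = (38.8 − j220)/(139 − j220), |Γ_s| = 0.859
VSWR = (1 + |Γ_s|)/(1 − |Γ_s|)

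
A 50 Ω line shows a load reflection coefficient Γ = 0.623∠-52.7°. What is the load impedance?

Z_L ≈ 48.3 − j78.3 Ω

Z_L = Z_0·(1 + Γ)/(1 − Γ) = 50·(1.38 − j0.496)/(0.622 + j0.496)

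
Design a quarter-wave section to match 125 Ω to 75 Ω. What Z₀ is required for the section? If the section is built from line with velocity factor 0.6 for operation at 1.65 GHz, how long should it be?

Z_qwt ≈ 96.8 Ω; length ≈ 2.73 cm

Z_qwt = √(Z_0·R_L) = √(75 × 125) = √9375
λ = 0.6·c/f = 0.109 m, so l = λ/4 = 0.0273 m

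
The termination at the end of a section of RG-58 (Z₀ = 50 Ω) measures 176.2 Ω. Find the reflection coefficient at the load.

Γ = (Z_L − Z_0)/(Z_L + Z_0) = (176.2 − 50)/(176.2 + 50) = 126.2/226.2

Γ = 0.558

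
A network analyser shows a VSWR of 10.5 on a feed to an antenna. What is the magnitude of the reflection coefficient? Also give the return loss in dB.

|Γ| ≈ 0.826; return loss ≈ 1.66 dB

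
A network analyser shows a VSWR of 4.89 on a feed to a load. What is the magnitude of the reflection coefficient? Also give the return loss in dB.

|Γ| ≈ 0.66; return loss ≈ 3.6 dB

|Γ| = (S − 1)/(S + 1) = (4.89 − 1)/(4.89 + 1) = 3.89/5.89
RL = −20·log₁₀|Γ| = −20·log₁₀(0.66)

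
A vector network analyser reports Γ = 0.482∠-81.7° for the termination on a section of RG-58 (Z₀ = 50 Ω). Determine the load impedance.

Z_L ≈ 35.1 − j43.6 Ω

Z_L = Z_0·(1 + Γ)/(1 − Γ) = 50·(1.07 − j0.477)/(0.93 + j0.477)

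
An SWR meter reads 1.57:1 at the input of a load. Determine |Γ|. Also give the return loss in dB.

|Γ| ≈ 0.222; return loss ≈ 13.1 dB

|Γ| = (S − 1)/(S + 1) = (1.57 − 1)/(1.57 + 1) = 0.57/2.57
RL = −20·log₁₀|Γ| = −20·log₁₀(0.222)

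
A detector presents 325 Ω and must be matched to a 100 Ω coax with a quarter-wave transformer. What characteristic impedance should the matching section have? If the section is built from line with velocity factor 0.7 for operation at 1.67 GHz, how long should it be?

Z_qwt = √(Z_0·R_L) = √(100 × 325) = √32500
λ = 0.7·c/f = 0.126 m, so l = λ/4 = 0.0314 m

Z_qwt ≈ 180 Ω; length ≈ 3.14 cm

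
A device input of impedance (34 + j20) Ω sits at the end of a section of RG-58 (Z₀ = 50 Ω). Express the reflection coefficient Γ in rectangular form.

Γ ≈ -0.127 + j0.268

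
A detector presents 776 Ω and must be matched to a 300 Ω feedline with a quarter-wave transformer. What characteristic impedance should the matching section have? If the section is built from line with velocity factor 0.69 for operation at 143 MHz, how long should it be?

Z_qwt ≈ 482 Ω; length ≈ 36.2 cm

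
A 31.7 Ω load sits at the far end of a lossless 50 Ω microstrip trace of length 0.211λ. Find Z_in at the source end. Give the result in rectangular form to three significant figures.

βl = 2π × 0.211 = 76°
tan(βl) = tan(76°) = 4
Z_in = Z_0·(Z_L + jZ_0·tanβl)/(Z_0 + jZ_L·tanβl)
     = 50·(31.7 + j200)/(50 + j127)

Z_in ≈ 72.5 + j16.1 Ω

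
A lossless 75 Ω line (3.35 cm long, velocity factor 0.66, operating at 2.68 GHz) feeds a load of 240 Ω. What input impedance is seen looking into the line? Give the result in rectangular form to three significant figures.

Z_in ≈ 136 + j108 Ω

λ = v/f = 0.66·c / 2.68 GHz = 0.0739 m
βl = 2π·l/λ = 2π × 0.453 = 163°
tan(βl) = tan(163°) = -0.301
Z_in = Z_0·(Z_L + jZ_0·tanβl)/(Z_0 + jZ_L·tanβl)
     = 75·(240 − j22.6)/(75 − j72.3)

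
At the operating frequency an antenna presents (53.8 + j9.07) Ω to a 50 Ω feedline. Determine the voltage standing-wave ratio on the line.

Γ = (Z_L − Z_0)/(Z_L + Z_0) = (3.8 + j9.07)/(103.8 + j9.07)
|Γ| = 9.83/104 = 0.0944
VSWR = (1 + |Γ|)/(1 − |Γ|) = 1.09/0.906

VSWR ≈ 1.21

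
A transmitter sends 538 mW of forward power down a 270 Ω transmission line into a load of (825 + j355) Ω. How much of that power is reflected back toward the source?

|Γ| = |(555 + j355)/(1095 + j355)| = 0.572
|Γ|² = 0.328
P_refl = |Γ|²·P_inc = 176 mW, P_del = (1 − |Γ|²)·P_inc = 362 mW

P_reflected ≈ 176 mW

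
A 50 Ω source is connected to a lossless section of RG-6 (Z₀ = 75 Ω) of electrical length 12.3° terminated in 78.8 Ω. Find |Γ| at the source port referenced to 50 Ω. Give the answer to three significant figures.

tan(βl) = 0.218
Z_in = Z_0·(Z_L + jZ_0·tanβl)/(Z_0 + jZ_L·tanβl) = 78.4 − j1.61 Ω
Γ_s = (Z_in − Z_s)/(Z_in + Z_s) = (28.4 − j1.61)/(128 − j1.61), |Γ_s| = 0.222

|Γ| ≈ 0.222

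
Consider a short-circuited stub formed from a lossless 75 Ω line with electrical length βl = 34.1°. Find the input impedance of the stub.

tan(βl) = 0.677
For a short-circuited stub, Z_in = jZ_0·tan(βl)

Z_in ≈ +j50.8 Ω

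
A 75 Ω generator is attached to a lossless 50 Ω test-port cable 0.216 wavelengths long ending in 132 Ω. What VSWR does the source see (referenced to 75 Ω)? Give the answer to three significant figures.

VSWR ≈ 3.87

βl = 2π × 0.216 = 77.8°
tan(βl) = 4.61
Z_in = Z_0·(Z_L + jZ_0·tanβl)/(Z_0 + jZ_L·tanβl) = 19.7 − j9.23 Ω
Γ_s = (Z_in − Z_s)/(Z_in + Z_s) = (-55.3 − j9.23)/(94.7 − j9.23), |Γ_s| = 0.589
VSWR = (1 + |Γ_s|)/(1 − |Γ_s|)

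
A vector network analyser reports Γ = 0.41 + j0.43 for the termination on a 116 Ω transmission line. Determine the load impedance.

Z_L = Z_0·(1 + Γ)/(1 − Γ) = 116·(1.41 + j0.43)/(0.59 − j0.43)

Z_L ≈ 141 + j187 Ω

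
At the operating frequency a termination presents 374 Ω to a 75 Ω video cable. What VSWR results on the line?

VSWR ≈ 4.99

Γ = (374 − 75)/(374 + 75) = 0.666
VSWR = (1 + 0.666)/(1 − 0.666)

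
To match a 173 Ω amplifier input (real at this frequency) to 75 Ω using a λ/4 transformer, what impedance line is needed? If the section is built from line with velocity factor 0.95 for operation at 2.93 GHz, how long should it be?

Z_qwt = √(Z_0·R_L) = √(75 × 173) = √12980
λ = 0.95·c/f = 0.0973 m, so l = λ/4 = 0.0243 m

Z_qwt ≈ 114 Ω; length ≈ 2.43 cm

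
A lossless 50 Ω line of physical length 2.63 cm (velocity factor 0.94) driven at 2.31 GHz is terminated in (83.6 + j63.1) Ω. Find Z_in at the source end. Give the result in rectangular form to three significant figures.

λ = v/f = 0.94·c / 2.31 GHz = 0.122 m
βl = 2π·l/λ = 2π × 0.215 = 77.6°
tan(βl) = tan(77.6°) = 4.53
Z_in = Z_0·(Z_L + jZ_0·tanβl)/(Z_0 + jZ_L·tanβl)
     = 50·(83.6 + j290)/(-236 + j379)

Z_in ≈ 22.6 − j25.1 Ω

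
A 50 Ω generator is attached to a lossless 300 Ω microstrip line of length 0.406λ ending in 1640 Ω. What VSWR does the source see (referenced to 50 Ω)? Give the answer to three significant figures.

βl = 2π × 0.406 = 146°
tan(βl) = -0.67
Z_in = Z_0·(Z_L + jZ_0·tanβl)/(Z_0 + jZ_L·tanβl) = 165 + j403 Ω
Γ_s = (Z_in − Z_s)/(Z_in + Z_s) = (115 + j403)/(215 + j403), |Γ_s| = 0.917
VSWR = (1 + |Γ_s|)/(1 − |Γ_s|)

VSWR ≈ 23.2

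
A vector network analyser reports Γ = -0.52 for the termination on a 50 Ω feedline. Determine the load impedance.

Z_L ≈ 15.8 Ω

Z_L = Z_0·(1 + Γ)/(1 − Γ) = 50·(0.48)/(1.52)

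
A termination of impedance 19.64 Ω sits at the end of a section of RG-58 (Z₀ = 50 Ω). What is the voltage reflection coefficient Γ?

Γ = -0.436

Γ = (Z_L − Z_0)/(Z_L + Z_0) = (19.64 − 50)/(19.64 + 50) = -30.36/69.64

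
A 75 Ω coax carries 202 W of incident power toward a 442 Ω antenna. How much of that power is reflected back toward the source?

P_reflected ≈ 102 W

Γ = (442 − 75)/(442 + 75) = 0.71
|Γ|² = 0.504
P_refl = |Γ|²·P_inc = 102 W, P_del = (1 − |Γ|²)·P_inc = 100 W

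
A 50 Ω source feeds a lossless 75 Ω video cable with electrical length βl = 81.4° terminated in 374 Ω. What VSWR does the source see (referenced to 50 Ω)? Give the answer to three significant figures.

tan(βl) = 6.61
Z_in = Z_0·(Z_L + jZ_0·tanβl)/(Z_0 + jZ_L·tanβl) = 15.4 − j10.9 Ω
Γ_s = (Z_in − Z_s)/(Z_in + Z_s) = (-34.6 − j10.9)/(65.4 − j10.9), |Γ_s| = 0.548
VSWR = (1 + |Γ_s|)/(1 − |Γ_s|)

VSWR ≈ 3.42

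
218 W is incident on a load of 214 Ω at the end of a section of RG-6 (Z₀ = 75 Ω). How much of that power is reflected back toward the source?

P_reflected ≈ 50.4 W

Γ = (214 − 75)/(214 + 75) = 0.481
|Γ|² = 0.231
P_refl = |Γ|²·P_inc = 50.4 W, P_del = (1 − |Γ|²)·P_inc = 168 W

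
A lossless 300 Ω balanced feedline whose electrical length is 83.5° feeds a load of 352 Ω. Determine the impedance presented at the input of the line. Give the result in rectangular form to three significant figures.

tan(βl) = tan(83.5°) = 8.78
Z_in = Z_0·(Z_L + jZ_0·tanβl)/(Z_0 + jZ_L·tanβl)
     = 300·(352 + j2630)/(300 + j3090)

Z_in ≈ 257 − j9.27 Ω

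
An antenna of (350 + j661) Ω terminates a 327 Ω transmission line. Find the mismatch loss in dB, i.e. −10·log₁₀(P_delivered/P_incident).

Γ = (23 + j661)/(677 + j661), |Γ| = 0.699
|Γ|² = 0.489, so P_del/P_inc = 1 − |Γ|² = 0.511
ML = −10·log₁₀(1 − |Γ|²)

mismatch loss ≈ 2.91 dB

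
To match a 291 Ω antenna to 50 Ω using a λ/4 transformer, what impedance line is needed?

Z_qwt ≈ 121 Ω

Z_qwt = √(Z_0·R_L) = √(50 × 291) = √14550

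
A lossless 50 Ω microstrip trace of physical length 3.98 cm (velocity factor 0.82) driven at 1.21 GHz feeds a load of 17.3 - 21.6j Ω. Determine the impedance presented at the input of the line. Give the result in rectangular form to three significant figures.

Z_in ≈ 26.4 + j42.2 Ω

λ = v/f = 0.82·c / 1.21 GHz = 0.203 m
βl = 2π·l/λ = 2π × 0.196 = 70.5°
tan(βl) = tan(70.5°) = 2.82
Z_in = Z_0·(Z_L + jZ_0·tanβl)/(Z_0 + jZ_L·tanβl)
     = 50·(17.3 + j119)/(111 + j48.8)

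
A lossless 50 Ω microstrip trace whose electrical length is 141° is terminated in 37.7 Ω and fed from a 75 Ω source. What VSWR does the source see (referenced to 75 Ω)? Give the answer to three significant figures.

VSWR ≈ 1.72

tan(βl) = -0.81
Z_in = Z_0·(Z_L + jZ_0·tanβl)/(Z_0 + jZ_L·tanβl) = 45.5 − j12.7 Ω
Γ_s = (Z_in − Z_s)/(Z_in + Z_s) = (-29.5 − j12.7)/(120 − j12.7), |Γ_s| = 0.265
VSWR = (1 + |Γ_s|)/(1 − |Γ_s|)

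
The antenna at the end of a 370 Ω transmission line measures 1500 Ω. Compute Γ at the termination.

Γ = 0.604

Γ = (Z_L − Z_0)/(Z_L + Z_0) = (1500 − 370)/(1500 + 370) = 1130/1870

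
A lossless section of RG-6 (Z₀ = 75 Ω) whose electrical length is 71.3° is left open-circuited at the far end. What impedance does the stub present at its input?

Z_in ≈ −j25.4 Ω

tan(βl) = 2.95
For an open-circuited stub, Z_in = −jZ_0·cot(βl) = −jZ_0/tan(βl)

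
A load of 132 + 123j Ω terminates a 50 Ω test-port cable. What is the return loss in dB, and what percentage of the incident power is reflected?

Γ = (82 + j123)/(182 + j123), |Γ| = 0.673
RL = −20·log₁₀(0.673) = 3.44 dB
P_refl/P_inc = |Γ|² = 0.453

RL ≈ 3.44 dB; 45.3% of incident power reflected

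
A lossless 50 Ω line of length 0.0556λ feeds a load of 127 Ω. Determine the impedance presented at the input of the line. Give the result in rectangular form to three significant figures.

βl = 2π × 0.0556 = 20°
tan(βl) = tan(20°) = 0.364
Z_in = Z_0·(Z_L + jZ_0·tanβl)/(Z_0 + jZ_L·tanβl)
     = 50·(127 + j18.2)/(50 + j46.3)

Z_in ≈ 77.5 − j53.5 Ω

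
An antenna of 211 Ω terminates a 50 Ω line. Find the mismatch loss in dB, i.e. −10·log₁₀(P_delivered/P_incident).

Γ = (211 − 50)/(211 + 50) = 0.617
|Γ|² = 0.381, so P_del/P_inc = 1 − |Γ|² = 0.619
ML = −10·log₁₀(1 − |Γ|²)

mismatch loss ≈ 2.08 dB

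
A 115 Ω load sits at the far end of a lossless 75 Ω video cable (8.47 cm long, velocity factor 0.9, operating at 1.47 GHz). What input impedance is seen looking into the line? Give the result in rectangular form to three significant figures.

λ = v/f = 0.9·c / 1.47 GHz = 0.184 m
βl = 2π·l/λ = 2π × 0.461 = 166°
tan(βl) = tan(166°) = -0.249
Z_in = Z_0·(Z_L + jZ_0·tanβl)/(Z_0 + jZ_L·tanβl)
     = 75·(115 − j18.7)/(75 − j28.6)

Z_in ≈ 107 + j22 Ω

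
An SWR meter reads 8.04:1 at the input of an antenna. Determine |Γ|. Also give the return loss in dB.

|Γ| ≈ 0.779; return loss ≈ 2.17 dB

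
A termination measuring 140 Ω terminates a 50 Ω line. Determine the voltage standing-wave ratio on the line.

Γ = (140 − 50)/(140 + 50) = 0.474
VSWR = (1 + 0.474)/(1 − 0.474)

VSWR ≈ 2.8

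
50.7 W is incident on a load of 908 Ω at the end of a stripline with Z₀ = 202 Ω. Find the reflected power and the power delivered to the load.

P_reflected ≈ 20.5 W; P_delivered ≈ 30.2 W

Γ = (908 − 202)/(908 + 202) = 0.636
|Γ|² = 0.405
P_refl = |Γ|²·P_inc = 20.5 W, P_del = (1 − |Γ|²)·P_inc = 30.2 W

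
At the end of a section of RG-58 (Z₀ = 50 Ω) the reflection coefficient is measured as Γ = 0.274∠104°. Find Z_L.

Z_L = Z_0·(1 + Γ)/(1 − Γ) = 50·(0.934 + j0.266)/(1.07 − j0.266)

Z_L ≈ 38.3 + j22 Ω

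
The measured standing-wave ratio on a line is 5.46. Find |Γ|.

|Γ| = (S − 1)/(S + 1) = (5.46 − 1)/(5.46 + 1) = 4.46/6.46

|Γ| ≈ 0.69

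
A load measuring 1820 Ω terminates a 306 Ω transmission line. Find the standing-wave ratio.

Γ = (1820 − 306)/(1820 + 306) = 0.712
VSWR = (1 + 0.712)/(1 − 0.712)

VSWR ≈ 5.95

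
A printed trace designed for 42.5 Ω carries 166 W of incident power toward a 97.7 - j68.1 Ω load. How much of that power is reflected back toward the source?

|Γ| = |(55.2 − j68.1)/(140.2 − j68.1)| = 0.562
|Γ|² = 0.316
P_refl = |Γ|²·P_inc = 52.5 W, P_del = (1 − |Γ|²)·P_inc = 113 W

P_reflected ≈ 52.5 W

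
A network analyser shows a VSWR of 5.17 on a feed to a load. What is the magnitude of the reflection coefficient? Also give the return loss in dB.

|Γ| ≈ 0.676; return loss ≈ 3.4 dB

|Γ| = (S − 1)/(S + 1) = (5.17 − 1)/(5.17 + 1) = 4.17/6.17
RL = −20·log₁₀|Γ| = −20·log₁₀(0.676)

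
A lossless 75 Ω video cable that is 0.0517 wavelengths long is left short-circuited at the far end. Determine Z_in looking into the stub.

Z_in ≈ +j25.3 Ω

βl = 2π × 0.0517 = 18.6°
tan(βl) = 0.337
For a short-circuited stub, Z_in = jZ_0·tan(βl)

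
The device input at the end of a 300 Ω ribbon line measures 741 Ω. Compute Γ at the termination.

Γ = (Z_L − Z_0)/(Z_L + Z_0) = (741 − 300)/(741 + 300) = 441/1041

Γ = 0.424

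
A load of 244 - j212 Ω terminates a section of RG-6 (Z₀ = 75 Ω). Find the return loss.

RL ≈ 3 dB

Γ = (169 − j212)/(319 − j212), |Γ| = 0.708
RL = −20·log₁₀|Γ| = −20·log₁₀(0.708)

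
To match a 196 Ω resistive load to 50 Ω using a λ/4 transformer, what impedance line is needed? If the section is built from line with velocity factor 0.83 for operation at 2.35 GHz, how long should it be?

Z_qwt ≈ 99 Ω; length ≈ 2.65 cm

Z_qwt = √(Z_0·R_L) = √(50 × 196) = √9800
λ = 0.83·c/f = 0.106 m, so l = λ/4 = 0.0265 m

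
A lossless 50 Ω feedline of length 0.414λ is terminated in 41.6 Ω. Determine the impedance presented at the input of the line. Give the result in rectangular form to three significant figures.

βl = 2π × 0.414 = 149°
tan(βl) = tan(149°) = -0.6
Z_in = Z_0·(Z_L + jZ_0·tanβl)/(Z_0 + jZ_L·tanβl)
     = 50·(41.6 − j30)/(50 − j25)

Z_in ≈ 45.3 − j7.39 Ω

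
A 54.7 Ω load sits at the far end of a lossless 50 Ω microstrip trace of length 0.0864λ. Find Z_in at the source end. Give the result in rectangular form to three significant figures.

Z_in ≈ 52 − j4.14 Ω

βl = 2π × 0.0864 = 31.1°
tan(βl) = tan(31.1°) = 0.603
Z_in = Z_0·(Z_L + jZ_0·tanβl)/(Z_0 + jZ_L·tanβl)
     = 50·(54.7 + j30.2)/(50 + j33)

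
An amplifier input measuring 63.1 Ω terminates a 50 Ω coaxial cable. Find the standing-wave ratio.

For a purely resistive load, VSWR = R_L/Z_0 or Z_0/R_L (whichever > 1) = 63.1/50

VSWR ≈ 1.26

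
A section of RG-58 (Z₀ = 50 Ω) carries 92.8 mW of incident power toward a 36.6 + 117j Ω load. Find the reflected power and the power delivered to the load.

|Γ| = |(-13.4 + j117)/(86.6 + j117)| = 0.809
|Γ|² = 0.655
P_refl = |Γ|²·P_inc = 60.7 mW, P_del = (1 − |Γ|²)·P_inc = 32.1 mW

P_reflected ≈ 60.7 mW; P_delivered ≈ 32.1 mW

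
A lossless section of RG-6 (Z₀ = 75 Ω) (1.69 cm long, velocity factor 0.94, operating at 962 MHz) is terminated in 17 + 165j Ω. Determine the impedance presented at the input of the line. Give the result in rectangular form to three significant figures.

λ = v/f = 0.94·c / 962 MHz = 0.293 m
βl = 2π·l/λ = 2π × 0.0577 = 20.8°
tan(βl) = tan(20.8°) = 0.379
Z_in = Z_0·(Z_L + jZ_0·tanβl)/(Z_0 + jZ_L·tanβl)
     = 75·(17 + j193)/(12.5 + j6.44)

Z_in ≈ 555 + j876 Ω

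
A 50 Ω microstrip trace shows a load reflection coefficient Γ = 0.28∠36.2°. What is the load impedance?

Z_L ≈ 73.6 + j26.4 Ω

Z_L = Z_0·(1 + Γ)/(1 − Γ) = 50·(1.23 + j0.165)/(0.774 − j0.165)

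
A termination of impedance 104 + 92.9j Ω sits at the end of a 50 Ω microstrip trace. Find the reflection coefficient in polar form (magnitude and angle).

Γ = (Z_L − Z_0)/(Z_L + Z_0) = (54 + j92.9)/(154 + j92.9)
|Γ| = 107/180 = 0.597

Γ ≈ 0.597 ∠ 28.7°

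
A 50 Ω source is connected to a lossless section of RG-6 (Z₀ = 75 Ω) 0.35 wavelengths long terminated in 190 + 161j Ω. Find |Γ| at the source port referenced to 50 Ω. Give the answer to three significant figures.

βl = 2π × 0.35 = 126°
tan(βl) = -1.38
Z_in = Z_0·(Z_L + jZ_0·tanβl)/(Z_0 + jZ_L·tanβl) = 19.8 + j32.1 Ω
Γ_s = (Z_in − Z_s)/(Z_in + Z_s) = (-30.2 + j32.1)/(69.8 + j32.1), |Γ_s| = 0.574

|Γ| ≈ 0.574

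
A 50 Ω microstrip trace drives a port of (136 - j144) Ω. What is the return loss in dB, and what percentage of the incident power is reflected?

RL ≈ 2.94 dB; 50.8% of incident power reflected

Γ = (86 − j144)/(186 − j144), |Γ| = 0.713
RL = −20·log₁₀(0.713) = 2.94 dB
P_refl/P_inc = |Γ|² = 0.508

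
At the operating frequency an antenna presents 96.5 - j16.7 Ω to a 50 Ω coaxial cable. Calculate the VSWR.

VSWR ≈ 2.01

Γ = (Z_L − Z_0)/(Z_L + Z_0) = (46.5 − j16.7)/(146.5 − j16.7)
|Γ| = 49.4/147 = 0.335
VSWR = (1 + |Γ|)/(1 − |Γ|) = 1.34/0.665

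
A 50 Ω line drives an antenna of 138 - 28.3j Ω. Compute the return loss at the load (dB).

RL ≈ 6.26 dB

Γ = (88 − j28.3)/(188 − j28.3), |Γ| = 0.486
RL = −20·log₁₀|Γ| = −20·log₁₀(0.486)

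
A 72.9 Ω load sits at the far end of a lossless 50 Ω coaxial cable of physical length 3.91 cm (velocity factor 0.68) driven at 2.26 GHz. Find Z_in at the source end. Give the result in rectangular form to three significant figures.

λ = v/f = 0.68·c / 2.26 GHz = 0.0903 m
βl = 2π·l/λ = 2π × 0.433 = 156°
tan(βl) = tan(156°) = -0.446
Z_in = Z_0·(Z_L + jZ_0·tanβl)/(Z_0 + jZ_L·tanβl)
     = 50·(72.9 − j22.3)/(50 − j32.5)

Z_in ≈ 61.4 + j17.7 Ω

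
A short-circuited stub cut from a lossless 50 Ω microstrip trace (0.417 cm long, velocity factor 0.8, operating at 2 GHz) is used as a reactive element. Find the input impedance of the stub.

λ = v/f = 0.8·c / 2 GHz = 0.12 m
βl = 2π·l/λ = 2π × 0.0348 = 12.5°
tan(βl) = 0.222
For a short-circuited stub, Z_in = jZ_0·tan(βl)

Z_in ≈ +j11.1 Ω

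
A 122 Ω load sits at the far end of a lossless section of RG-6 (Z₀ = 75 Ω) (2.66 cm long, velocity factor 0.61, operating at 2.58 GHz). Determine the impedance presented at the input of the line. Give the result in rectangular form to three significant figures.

Z_in ≈ 66.9 + j33.9 Ω

λ = v/f = 0.61·c / 2.58 GHz = 0.0709 m
βl = 2π·l/λ = 2π × 0.375 = 135°
tan(βl) = tan(135°) = -1
Z_in = Z_0·(Z_L + jZ_0·tanβl)/(Z_0 + jZ_L·tanβl)
     = 75·(122 − j75)/(75 − j122)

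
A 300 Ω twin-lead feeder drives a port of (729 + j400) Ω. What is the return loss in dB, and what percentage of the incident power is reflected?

RL ≈ 5.49 dB; 28.2% of incident power reflected

Γ = (429 + j400)/(1029 + j400), |Γ| = 0.531
RL = −20·log₁₀(0.531) = 5.49 dB
P_refl/P_inc = |Γ|² = 0.282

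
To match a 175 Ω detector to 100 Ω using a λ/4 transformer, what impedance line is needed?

Z_qwt ≈ 132 Ω

Z_qwt = √(Z_0·R_L) = √(100 × 175) = √17500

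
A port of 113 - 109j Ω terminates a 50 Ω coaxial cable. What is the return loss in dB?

RL ≈ 3.85 dB

Γ = (63 − j109)/(163 − j109), |Γ| = 0.642
RL = −20·log₁₀|Γ| = −20·log₁₀(0.642)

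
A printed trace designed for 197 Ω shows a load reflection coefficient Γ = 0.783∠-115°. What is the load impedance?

Z_L = Z_0·(1 + Γ)/(1 − Γ) = 197·(0.669 − j0.71)/(1.33 + j0.71)

Z_L ≈ 33.5 − j123 Ω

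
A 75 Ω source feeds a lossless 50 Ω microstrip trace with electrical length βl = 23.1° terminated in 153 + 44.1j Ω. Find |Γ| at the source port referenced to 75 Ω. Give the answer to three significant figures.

|Γ| ≈ 0.43

tan(βl) = 0.427
Z_in = Z_0·(Z_L + jZ_0·tanβl)/(Z_0 + jZ_L·tanβl) = 86.4 − j75.9 Ω
Γ_s = (Z_in − Z_s)/(Z_in + Z_s) = (11.4 − j75.9)/(161 − j75.9), |Γ_s| = 0.43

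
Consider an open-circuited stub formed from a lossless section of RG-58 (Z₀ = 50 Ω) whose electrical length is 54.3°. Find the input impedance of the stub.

Z_in ≈ −j35.9 Ω

tan(βl) = 1.39
For an open-circuited stub, Z_in = −jZ_0·cot(βl) = −jZ_0/tan(βl)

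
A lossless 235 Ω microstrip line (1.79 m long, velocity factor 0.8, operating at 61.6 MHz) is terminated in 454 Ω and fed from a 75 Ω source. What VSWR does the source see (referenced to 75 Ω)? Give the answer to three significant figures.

VSWR ≈ 5.79

λ = v/f = 0.8·c / 61.6 MHz = 3.9 m
βl = 2π·l/λ = 2π × 0.459 = 165°
tan(βl) = -0.261
Z_in = Z_0·(Z_L + jZ_0·tanβl)/(Z_0 + jZ_L·tanβl) = 387 + j133 Ω
Γ_s = (Z_in − Z_s)/(Z_in + Z_s) = (312 + j133)/(462 + j133), |Γ_s| = 0.706
VSWR = (1 + |Γ_s|)/(1 − |Γ_s|)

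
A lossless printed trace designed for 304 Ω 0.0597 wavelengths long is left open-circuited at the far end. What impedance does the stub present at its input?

βl = 2π × 0.0597 = 21.5°
tan(βl) = 0.394
For an open-circuited stub, Z_in = −jZ_0·cot(βl) = −jZ_0/tan(βl)

Z_in ≈ −j772 Ω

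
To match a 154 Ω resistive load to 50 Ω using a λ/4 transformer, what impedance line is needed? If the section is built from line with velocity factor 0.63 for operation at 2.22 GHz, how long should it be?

Z_qwt ≈ 87.7 Ω; length ≈ 2.13 cm

Z_qwt = √(Z_0·R_L) = √(50 × 154) = √7700
λ = 0.63·c/f = 0.0851 m, so l = λ/4 = 0.0213 m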